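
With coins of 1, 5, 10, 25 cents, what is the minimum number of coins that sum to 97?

97 = 3×25 + 2×10 + 2×1
Total coins = 3 + 2 + 2 = 7

7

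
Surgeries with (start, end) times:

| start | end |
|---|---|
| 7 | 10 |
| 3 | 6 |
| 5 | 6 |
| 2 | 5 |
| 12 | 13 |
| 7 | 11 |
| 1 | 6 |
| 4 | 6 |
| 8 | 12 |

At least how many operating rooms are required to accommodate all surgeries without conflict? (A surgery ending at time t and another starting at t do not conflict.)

4

Count concurrent intervals with a sweep; the peak is the room count.
Events (time:±→running): 1:+→1 2:+→2 3:+→3 4:+→4 … peak 4.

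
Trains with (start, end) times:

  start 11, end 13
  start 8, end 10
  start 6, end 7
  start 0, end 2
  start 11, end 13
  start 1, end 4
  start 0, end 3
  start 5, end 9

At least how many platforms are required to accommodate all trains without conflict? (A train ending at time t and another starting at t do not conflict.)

3

Count concurrent intervals with a sweep; the peak is the room count.
starts: [0, 0, 1, 5, 6, 8, 11, 11]
ends:   [2, 3, 4, 7, 9, 10, 13, 13]
s0→1 s0→2 s1→3  — peak 3.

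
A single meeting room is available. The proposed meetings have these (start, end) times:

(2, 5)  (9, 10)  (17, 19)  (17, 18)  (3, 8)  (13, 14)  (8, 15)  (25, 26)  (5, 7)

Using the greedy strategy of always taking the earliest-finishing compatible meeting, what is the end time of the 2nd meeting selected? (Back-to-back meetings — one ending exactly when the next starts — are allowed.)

7

Greedy by earliest finish: after sorting by end time, pick each interval compatible with the last pick.
By end time: (2,5), (5,7), (3,8), (9,10), (13,14), (8,15), (17,18), (17,19), (25,26).
Pick (2,5); next start ≥ 5 → (5,7); next start ≥ 7 → (9,10); next start ≥ 10 → (13,14); next start ≥ 14 → (17,18); next start ≥ 18 → (25,26).
Selected: (2,5) (5,7) (9,10) (13,14) (17,18) (25,26)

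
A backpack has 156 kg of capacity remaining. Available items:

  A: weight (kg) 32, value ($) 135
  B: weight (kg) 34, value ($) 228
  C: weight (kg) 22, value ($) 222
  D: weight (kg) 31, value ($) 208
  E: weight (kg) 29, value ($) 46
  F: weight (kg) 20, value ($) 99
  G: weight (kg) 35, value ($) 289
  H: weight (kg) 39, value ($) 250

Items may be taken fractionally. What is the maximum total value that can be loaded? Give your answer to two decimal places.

Greedy by value/weight ratio, highest first.
Order: C (222/22=10.09) > G (289/35=8.26) > D (208/31=6.71) > B (228/34=6.71) > H (250/39=6.41) > F (99/20=4.95) > A (135/32=4.22) > E (46/29=1.59)
Fill: take C (22 @ 222) → take G (35 @ 289) → take D (31 @ 208) → take B (34 @ 228) → take 34/39 of H → 217.95; 156/156 used.
Total value = 1164.95

1164.95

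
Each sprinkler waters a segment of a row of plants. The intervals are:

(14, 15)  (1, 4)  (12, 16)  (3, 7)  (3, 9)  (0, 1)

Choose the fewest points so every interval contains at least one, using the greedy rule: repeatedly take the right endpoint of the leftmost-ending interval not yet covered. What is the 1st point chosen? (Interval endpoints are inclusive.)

1

Sort by right endpoint; whenever an interval is uncovered, place a point at its right end.
By right end: [0,1]  [1,4]  [3,7]  [3,9]  [14,15]  [12,16]
[0,1] uncovered → point at 1; [3,7] uncovered → point at 7; [14,15] uncovered → point at 15.
Points: 1, 7, 15 (3 total).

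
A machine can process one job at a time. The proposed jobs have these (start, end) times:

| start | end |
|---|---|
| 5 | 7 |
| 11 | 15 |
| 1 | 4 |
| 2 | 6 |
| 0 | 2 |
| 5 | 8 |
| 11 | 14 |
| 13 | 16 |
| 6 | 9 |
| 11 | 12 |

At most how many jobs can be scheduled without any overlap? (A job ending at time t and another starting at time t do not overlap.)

Sorted by end: (0,2)  (1,4)  (2,6)  (5,7)  (5,8)  (6,9)  (11,12)  (11,14)  (11,15)  (13,16)
take (0,2); take (2,6); skip (5,8); take (6,9); take (11,12); take (13,16).
Selected 5 jobs.

5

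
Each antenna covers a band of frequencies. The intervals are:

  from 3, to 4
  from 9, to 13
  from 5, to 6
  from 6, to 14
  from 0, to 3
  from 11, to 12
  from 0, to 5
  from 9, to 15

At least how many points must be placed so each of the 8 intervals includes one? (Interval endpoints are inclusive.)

Sort by right endpoint; whenever an interval is uncovered, place a point at its right end.
By right end: [0,3]  [3,4]  [0,5]  [5,6]  [11,12]  [9,13]  [6,14]  [9,15]
[0,3] uncovered → point at 3; [5,6] uncovered → point at 6; [11,12] uncovered → point at 12.
Points: 3, 6, 12 (3 total).

3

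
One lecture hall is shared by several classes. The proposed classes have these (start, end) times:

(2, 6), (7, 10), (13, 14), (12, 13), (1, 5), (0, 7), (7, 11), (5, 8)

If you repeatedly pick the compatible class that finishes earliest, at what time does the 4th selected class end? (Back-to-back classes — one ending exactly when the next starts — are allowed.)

Sort by end time and greedily take each interval whose start is ≥ the last chosen end.
By end time: (1,5), (2,6), (0,7), (5,8), (7,10), (7,11), (12,13), (13,14).
Pick (1,5); next start ≥ 5 → (5,8); next start ≥ 8 → (12,13); next start ≥ 13 → (13,14).
Selected: (1,5) (5,8) (12,13) (13,14)

14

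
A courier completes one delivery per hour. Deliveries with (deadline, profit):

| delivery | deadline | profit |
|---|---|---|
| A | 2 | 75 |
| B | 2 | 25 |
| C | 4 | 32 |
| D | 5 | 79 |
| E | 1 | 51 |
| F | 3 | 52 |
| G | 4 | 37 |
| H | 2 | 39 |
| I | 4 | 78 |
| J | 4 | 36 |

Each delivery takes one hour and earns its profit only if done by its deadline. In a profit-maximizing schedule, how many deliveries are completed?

By profit: D(d5,79), I(d4,78), A(d2,75), F(d3,52), E(d1,51), H(d2,39), G(d4,37), J(d4,36), C(d4,32), B(d2,25)
D→slot 5; I→slot 4; A→slot 2; F→slot 3; E→slot 1; H skipped; G skipped; J skipped; C skipped; B skipped.
5 of 10 scheduled.

5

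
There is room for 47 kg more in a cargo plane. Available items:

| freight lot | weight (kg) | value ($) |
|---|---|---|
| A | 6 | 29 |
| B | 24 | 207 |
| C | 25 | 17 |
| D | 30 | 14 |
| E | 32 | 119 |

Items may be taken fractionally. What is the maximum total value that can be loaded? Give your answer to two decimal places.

Ratios (sorted): B 8.62, A 4.83, E 3.72, C 0.68, D 0.47
take B (24 @ 207); take A (6 @ 29); take 17/32 of E → 63.22. Capacity used 47/47.
Total value = 299.22

299.22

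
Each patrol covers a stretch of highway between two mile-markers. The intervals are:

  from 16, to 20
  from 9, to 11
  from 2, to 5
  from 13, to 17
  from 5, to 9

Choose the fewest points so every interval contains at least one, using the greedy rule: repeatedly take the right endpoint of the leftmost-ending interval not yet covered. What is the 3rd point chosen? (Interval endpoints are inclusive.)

17

Sort by right endpoint; whenever an interval is uncovered, place a point at its right end.
Sorted: [2,5] [5,9] [9,11] [13,17] [16,20]
{[2,5],[5,9]} hit by 5; {[9,11]} hit by 11; {[13,17],[16,20]} hit by 17.
Points: 5, 11, 17 (3 total).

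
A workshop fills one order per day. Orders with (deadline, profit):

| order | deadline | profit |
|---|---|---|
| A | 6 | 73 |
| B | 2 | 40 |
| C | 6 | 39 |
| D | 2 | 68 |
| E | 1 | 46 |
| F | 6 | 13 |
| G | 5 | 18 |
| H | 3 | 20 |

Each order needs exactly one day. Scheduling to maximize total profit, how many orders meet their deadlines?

6

Sort by profit descending; place each in the latest free slot ≤ its deadline.
Profit order: A=73 D=68 E=46 B=40 C=39 H=20 G=18 F=13
Assign: A→slot 6, D→slot 2, E→slot 1, B skipped, C→slot 5, H→slot 3, G→slot 4, F skipped.
Slots: [1:E] [2:D] [3:H] [4:G] [5:C] [6:A]
6 of 8 scheduled.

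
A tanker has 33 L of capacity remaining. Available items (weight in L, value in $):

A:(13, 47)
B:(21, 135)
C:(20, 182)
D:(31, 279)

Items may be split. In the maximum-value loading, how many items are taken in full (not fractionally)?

1

Sort by value per unit weight and fill in that order.
Ratios (sorted): C 9.10, D 9.00, B 6.43, A 3.62
take C (20 @ 182); take 13/31 of D → 117.00. Capacity used 33/33.
1 item(s) taken whole; one partial (take 13/31 of D).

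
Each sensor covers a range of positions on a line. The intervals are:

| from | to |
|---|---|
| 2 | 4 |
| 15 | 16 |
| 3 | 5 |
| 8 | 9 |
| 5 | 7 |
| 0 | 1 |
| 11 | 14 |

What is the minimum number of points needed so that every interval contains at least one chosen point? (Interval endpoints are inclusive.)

Sort by right endpoint; whenever an interval is uncovered, place a point at its right end.
By right end: [0,1]  [2,4]  [3,5]  [5,7]  [8,9]  [11,14]  [15,16]
[0,1] uncovered → point at 1; [2,4] uncovered → point at 4; [5,7] uncovered → point at 7; [8,9] uncovered → point at 9; [11,14] uncovered → point at 14; [15,16] uncovered → point at 16.
Points: 1, 4, 7, 9, 14, 16 (6 total).

6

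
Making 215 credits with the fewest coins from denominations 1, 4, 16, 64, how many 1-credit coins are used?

Greedy: take as many of the largest coin as possible, then repeat with the remainder.
215 − 3×64→23 − 1×16→7 − 1×4→3 − 3×1→0
Count of 1: 3

3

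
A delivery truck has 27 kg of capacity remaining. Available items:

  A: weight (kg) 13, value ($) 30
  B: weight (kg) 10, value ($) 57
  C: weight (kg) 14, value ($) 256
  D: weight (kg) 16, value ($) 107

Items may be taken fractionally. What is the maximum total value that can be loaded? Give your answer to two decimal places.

Ratios (sorted): C 18.29, D 6.69, B 5.70, A 2.31
take C (14 @ 256); take 13/16 of D → 86.94. Capacity used 27/27.
Total value = 342.94

342.94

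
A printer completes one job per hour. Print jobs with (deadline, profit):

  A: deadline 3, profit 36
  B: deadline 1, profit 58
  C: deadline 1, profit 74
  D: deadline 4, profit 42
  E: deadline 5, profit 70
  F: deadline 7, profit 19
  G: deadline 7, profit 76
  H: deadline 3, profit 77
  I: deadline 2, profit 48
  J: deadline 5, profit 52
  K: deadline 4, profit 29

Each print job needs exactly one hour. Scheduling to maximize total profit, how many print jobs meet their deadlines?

7

Profit order: H=77 G=76 C=74 E=70 B=58 J=52 I=48 D=42 A=36 K=29 F=19
Assign: H→slot 3, G→slot 7, C→slot 1, E→slot 5, B skipped, J→slot 4, I→slot 2, D skipped, A skipped, K skipped, F→slot 6.
Slots: [1:C] [2:I] [3:H] [4:J] [5:E] [6:F] [7:G]
7 of 11 scheduled.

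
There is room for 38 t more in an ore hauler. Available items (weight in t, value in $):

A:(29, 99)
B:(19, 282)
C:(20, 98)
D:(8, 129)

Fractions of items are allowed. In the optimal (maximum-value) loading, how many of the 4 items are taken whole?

Sort by value per unit weight and fill in that order.
Order: D (129/8=16.12) > B (282/19=14.84) > C (98/20=4.90) > A (99/29=3.41)
Fill: take D (8 @ 129) → take B (19 @ 282) → take 11/20 of C → 53.90; 38/38 used.
2 item(s) taken whole; one partial (take 11/20 of C).

2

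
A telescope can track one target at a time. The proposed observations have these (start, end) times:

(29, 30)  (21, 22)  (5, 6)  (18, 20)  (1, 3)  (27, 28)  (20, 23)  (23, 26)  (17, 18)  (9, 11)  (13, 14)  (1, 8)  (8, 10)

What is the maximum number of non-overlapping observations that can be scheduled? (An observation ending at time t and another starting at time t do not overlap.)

Sort by end time and greedily take each interval whose start is ≥ the last chosen end.
By end time: (1,3), (5,6), (1,8), (8,10), (9,11), (13,14), (17,18), (18,20), (21,22), (20,23), (23,26), (27,28), (29,30).
Pick (1,3); next start ≥ 3 → (5,6); next start ≥ 6 → (8,10); next start ≥ 10 → (13,14); next start ≥ 14 → (17,18); next start ≥ 18 → (18,20); next start ≥ 20 → (21,22); next start ≥ 22 → (23,26); next start ≥ 26 → (27,28); next start ≥ 28 → (29,30).
Selected 10 observations.

10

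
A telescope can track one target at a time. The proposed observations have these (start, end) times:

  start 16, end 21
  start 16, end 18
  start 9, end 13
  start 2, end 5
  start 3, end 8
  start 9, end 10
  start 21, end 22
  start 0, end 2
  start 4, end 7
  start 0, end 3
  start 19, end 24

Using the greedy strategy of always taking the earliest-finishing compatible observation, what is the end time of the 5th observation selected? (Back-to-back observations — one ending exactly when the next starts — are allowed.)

Greedy by earliest finish: after sorting by end time, pick each interval compatible with the last pick.
Sorted by end: (0,2)  (0,3)  (2,5)  (4,7)  (3,8)  (9,10)  (9,13)  (16,18)  (16,21)  (21,22)  (19,24)
take (0,2); take (2,5); skip (3,8); take (9,10); take (16,18); skip (16,21); take (21,22).
Selected: (0,2) (2,5) (9,10) (16,18) (21,22)

22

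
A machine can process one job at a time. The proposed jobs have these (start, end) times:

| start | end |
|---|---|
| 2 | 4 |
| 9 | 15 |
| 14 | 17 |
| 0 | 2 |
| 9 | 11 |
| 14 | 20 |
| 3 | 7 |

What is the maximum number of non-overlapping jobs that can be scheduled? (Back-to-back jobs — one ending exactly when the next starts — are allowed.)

4

Order by finish time; keep every interval that doesn't clash with the previous kept one.
By end time: (0,2), (2,4), (3,7), (9,11), (9,15), (14,17), (14,20).
Pick (0,2); next start ≥ 2 → (2,4); next start ≥ 4 → (9,11); next start ≥ 11 → (14,17).
Selected 4 jobs.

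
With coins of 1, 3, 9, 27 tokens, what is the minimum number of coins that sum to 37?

3

Use the largest denomination that fits, subtract, and repeat.
37 = 1×27 + 1×9 + 1×1
Total coins = 1 + 1 + 1 = 3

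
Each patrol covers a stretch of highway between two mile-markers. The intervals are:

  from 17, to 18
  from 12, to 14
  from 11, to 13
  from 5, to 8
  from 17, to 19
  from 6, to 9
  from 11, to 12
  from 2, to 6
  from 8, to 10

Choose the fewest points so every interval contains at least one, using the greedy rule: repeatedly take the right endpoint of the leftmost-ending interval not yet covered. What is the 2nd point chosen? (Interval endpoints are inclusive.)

By right end: [2,6]  [5,8]  [6,9]  [8,10]  [11,12]  [11,13]  [12,14]  [17,18]  [17,19]
[2,6] uncovered → point at 6; [8,10] uncovered → point at 10; [11,12] uncovered → point at 12; [17,18] uncovered → point at 18.
Points: 6, 10, 12, 18 (4 total).

10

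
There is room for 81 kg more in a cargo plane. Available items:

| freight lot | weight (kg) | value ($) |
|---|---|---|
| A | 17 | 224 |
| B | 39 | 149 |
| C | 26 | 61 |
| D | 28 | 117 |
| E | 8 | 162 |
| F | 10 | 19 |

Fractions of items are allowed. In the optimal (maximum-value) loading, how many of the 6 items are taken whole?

Greedy by value/weight ratio, highest first.
Ratios (sorted): E 20.25, A 13.18, D 4.18, B 3.82, C 2.35, F 1.90
take E (8 @ 162); take A (17 @ 224); take D (28 @ 117); take 28/39 of B → 106.97. Capacity used 81/81.
3 item(s) taken whole; one partial (take 28/39 of B).

3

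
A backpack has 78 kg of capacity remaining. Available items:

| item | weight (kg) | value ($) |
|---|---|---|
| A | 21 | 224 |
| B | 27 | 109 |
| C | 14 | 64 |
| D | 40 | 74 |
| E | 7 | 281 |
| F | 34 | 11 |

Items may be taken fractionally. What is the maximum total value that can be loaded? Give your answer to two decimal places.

694.65

Greedy by value/weight ratio, highest first.
Ratios (sorted): E 40.14, A 10.67, C 4.57, B 4.04, D 1.85, F 0.32
take E (7 @ 281); take A (21 @ 224); take C (14 @ 64); take B (27 @ 109); take 9/40 of D → 16.65. Capacity used 78/78.
Total value = 694.65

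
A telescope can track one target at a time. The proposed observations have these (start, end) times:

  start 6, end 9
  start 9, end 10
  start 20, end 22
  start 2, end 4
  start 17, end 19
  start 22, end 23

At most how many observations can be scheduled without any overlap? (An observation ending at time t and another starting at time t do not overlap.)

By end time: (2,4), (6,9), (9,10), (17,19), (20,22), (22,23).
Pick (2,4); next start ≥ 4 → (6,9); next start ≥ 9 → (9,10); next start ≥ 10 → (17,19); next start ≥ 19 → (20,22); next start ≥ 22 → (22,23).
Selected 6 observations.

6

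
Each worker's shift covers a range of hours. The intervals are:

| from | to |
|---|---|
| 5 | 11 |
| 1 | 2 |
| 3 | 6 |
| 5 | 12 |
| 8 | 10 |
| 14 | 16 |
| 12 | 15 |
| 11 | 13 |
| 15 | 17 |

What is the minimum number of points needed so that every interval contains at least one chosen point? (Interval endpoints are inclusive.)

5

Process intervals by earliest right end; each time one isn't hit yet, stab at its right endpoint.
Sorted: [1,2] [3,6] [8,10] [5,11] [5,12] [11,13] [12,15] [14,16] [15,17]
{[1,2]} hit by 2; {[3,6]} hit by 6; {[8,10],[5,11],[5,12]} hit by 10; {[11,13],[12,15]} hit by 13; {[14,16],[15,17]} hit by 16.
Points: 2, 6, 10, 13, 16 (5 total).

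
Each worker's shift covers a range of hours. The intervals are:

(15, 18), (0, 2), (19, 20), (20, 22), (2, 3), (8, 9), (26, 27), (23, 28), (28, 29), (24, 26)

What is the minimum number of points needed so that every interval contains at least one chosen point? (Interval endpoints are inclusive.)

6

Sort by right endpoint; whenever an interval is uncovered, place a point at its right end.
By right end: [0,2]  [2,3]  [8,9]  [15,18]  [19,20]  [20,22]  [24,26]  [26,27]  [23,28]  [28,29]
[0,2] uncovered → point at 2; [8,9] uncovered → point at 9; [15,18] uncovered → point at 18; [19,20] uncovered → point at 20; [24,26] uncovered → point at 26; [28,29] uncovered → point at 29.
Points: 2, 9, 18, 20, 26, 29 (6 total).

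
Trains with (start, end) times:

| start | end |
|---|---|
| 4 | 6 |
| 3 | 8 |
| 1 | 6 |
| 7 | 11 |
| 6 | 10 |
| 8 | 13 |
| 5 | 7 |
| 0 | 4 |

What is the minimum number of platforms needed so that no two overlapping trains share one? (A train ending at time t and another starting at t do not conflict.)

starts: [0, 1, 3, 4, 5, 6, 7, 8]
ends:   [4, 6, 6, 7, 8, 10, 11, 13]
s0→1 s1→2 s3→3 e4→2 s4→3 s5→4  — peak 4.

4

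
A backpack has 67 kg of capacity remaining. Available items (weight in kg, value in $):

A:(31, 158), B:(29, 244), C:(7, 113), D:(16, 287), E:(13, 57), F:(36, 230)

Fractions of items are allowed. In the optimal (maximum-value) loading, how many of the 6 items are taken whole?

Order: D (287/16=17.94) > C (113/7=16.14) > B (244/29=8.41) > F (230/36=6.39) > A (158/31=5.10) > E (57/13=4.38)
Fill: take D (16 @ 287) → take C (7 @ 113) → take B (29 @ 244) → take 15/36 of F → 95.83; 67/67 used.
3 item(s) taken whole; one partial (take 15/36 of F).

3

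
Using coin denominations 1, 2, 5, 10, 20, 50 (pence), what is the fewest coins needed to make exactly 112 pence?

112 − 2×50→12 − 1×10→2 − 1×2→0
Total coins = 2 + 1 + 1 = 4

4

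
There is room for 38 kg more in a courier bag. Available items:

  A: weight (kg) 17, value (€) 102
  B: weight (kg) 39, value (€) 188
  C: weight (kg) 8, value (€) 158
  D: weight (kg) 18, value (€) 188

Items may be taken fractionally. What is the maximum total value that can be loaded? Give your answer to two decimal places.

418.00

Ratios (sorted): C 19.75, D 10.44, A 6.00, B 4.82
take C (8 @ 158); take D (18 @ 188); take 12/17 of A → 72.00. Capacity used 38/38.
Total value = 418.00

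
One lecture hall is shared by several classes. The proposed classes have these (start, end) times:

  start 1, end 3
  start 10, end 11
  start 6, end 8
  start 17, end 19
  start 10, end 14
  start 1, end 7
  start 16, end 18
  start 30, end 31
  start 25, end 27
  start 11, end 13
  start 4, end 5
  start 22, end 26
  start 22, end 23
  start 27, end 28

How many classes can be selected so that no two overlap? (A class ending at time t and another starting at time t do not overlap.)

10

Sorted by end: (1,3)  (4,5)  (1,7)  (6,8)  (10,11)  (11,13)  (10,14)  (16,18)  (17,19)  (22,23)  (22,26)  (25,27)  (27,28)  (30,31)
take (1,3); take (4,5); take (6,8); take (10,11); take (11,13); take (16,18); skip (17,19); take (22,23); take (25,27); take (27,28); take (30,31).
Selected 10 classes.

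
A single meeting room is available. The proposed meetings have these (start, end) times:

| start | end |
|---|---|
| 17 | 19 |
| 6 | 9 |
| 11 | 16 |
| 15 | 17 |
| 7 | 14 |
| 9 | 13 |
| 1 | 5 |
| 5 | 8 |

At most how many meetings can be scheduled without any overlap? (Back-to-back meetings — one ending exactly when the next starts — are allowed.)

5

By end time: (1,5), (5,8), (6,9), (9,13), (7,14), (11,16), (15,17), (17,19).
Pick (1,5); next start ≥ 5 → (5,8); next start ≥ 8 → (9,13); next start ≥ 13 → (15,17); next start ≥ 17 → (17,19).
Selected 5 meetings.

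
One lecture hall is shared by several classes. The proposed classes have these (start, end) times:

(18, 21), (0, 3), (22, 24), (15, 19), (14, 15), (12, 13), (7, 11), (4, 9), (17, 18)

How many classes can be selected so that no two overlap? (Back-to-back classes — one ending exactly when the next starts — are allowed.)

Order by finish time; keep every interval that doesn't clash with the previous kept one.
Sorted by end: (0,3)  (4,9)  (7,11)  (12,13)  (14,15)  (17,18)  (15,19)  (18,21)  (22,24)
take (0,3); take (4,9); skip (7,11); take (12,13); take (14,15); take (17,18); skip (15,19); take (18,21); take (22,24).
Selected 7 classes.

7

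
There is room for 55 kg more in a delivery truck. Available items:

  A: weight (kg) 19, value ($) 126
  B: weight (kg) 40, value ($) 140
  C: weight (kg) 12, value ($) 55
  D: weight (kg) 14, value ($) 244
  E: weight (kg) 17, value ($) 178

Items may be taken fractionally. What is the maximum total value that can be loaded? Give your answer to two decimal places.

Order: D (244/14=17.43) > E (178/17=10.47) > A (126/19=6.63) > C (55/12=4.58) > B (140/40=3.50)
Fill: take D (14 @ 244) → take E (17 @ 178) → take A (19 @ 126) → take 5/12 of C → 22.92; 55/55 used.
Total value = 570.92

570.92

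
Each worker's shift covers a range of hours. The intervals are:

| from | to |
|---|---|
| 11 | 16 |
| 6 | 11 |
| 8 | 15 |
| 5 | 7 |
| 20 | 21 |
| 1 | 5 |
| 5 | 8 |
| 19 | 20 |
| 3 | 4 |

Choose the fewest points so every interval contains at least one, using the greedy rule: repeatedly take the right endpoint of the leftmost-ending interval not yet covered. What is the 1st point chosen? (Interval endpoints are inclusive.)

4

Sort by right endpoint; whenever an interval is uncovered, place a point at its right end.
By right end: [3,4]  [1,5]  [5,7]  [5,8]  [6,11]  [8,15]  [11,16]  [19,20]  [20,21]
[3,4] uncovered → point at 4; [5,7] uncovered → point at 7; [8,15] uncovered → point at 15; [19,20] uncovered → point at 20.
Points: 4, 7, 15, 20 (4 total).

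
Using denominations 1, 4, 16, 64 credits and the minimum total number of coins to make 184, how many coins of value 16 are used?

3

184 = 2×64 + 3×16 + 2×4
Count of 16: 3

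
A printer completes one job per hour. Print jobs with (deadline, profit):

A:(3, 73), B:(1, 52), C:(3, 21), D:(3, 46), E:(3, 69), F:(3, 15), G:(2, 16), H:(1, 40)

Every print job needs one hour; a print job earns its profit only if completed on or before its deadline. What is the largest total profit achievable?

194

By profit: A(d3,73), E(d3,69), B(d1,52), D(d3,46), H(d1,40), C(d3,21), G(d2,16), F(d3,15)
A→slot 3; E→slot 2; B→slot 1; D skipped; H skipped; C skipped; G skipped; F skipped.
Profit = 52 + 69 + 73 = 194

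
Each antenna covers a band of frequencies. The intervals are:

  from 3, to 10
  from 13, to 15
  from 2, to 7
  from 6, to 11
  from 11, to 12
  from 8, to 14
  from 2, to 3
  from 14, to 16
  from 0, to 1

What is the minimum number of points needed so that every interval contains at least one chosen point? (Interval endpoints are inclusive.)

4

Process intervals by earliest right end; each time one isn't hit yet, stab at its right endpoint.
Sorted: [0,1] [2,3] [2,7] [3,10] [6,11] [11,12] [8,14] [13,15] [14,16]
{[0,1]} hit by 1; {[2,3],[2,7],[3,10]} hit by 3; {[6,11],[11,12],[8,14]} hit by 11; {[13,15],[14,16]} hit by 15.
Points: 1, 3, 11, 15 (4 total).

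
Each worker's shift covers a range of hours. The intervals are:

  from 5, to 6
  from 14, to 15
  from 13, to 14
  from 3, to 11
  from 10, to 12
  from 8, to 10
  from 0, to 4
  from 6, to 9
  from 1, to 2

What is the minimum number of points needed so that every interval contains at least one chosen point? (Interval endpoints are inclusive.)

4

By right end: [1,2]  [0,4]  [5,6]  [6,9]  [8,10]  [3,11]  [10,12]  [13,14]  [14,15]
[1,2] uncovered → point at 2; [5,6] uncovered → point at 6; [8,10] uncovered → point at 10; [13,14] uncovered → point at 14.
Points: 2, 6, 10, 14 (4 total).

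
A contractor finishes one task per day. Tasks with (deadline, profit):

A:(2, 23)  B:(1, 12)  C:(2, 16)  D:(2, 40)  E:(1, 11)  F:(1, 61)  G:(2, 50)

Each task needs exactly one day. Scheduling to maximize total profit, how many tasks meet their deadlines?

2

Sort by profit descending; place each in the latest free slot ≤ its deadline.
By profit: F(d1,61), G(d2,50), D(d2,40), A(d2,23), C(d2,16), B(d1,12), E(d1,11)
F→slot 1; G→slot 2; D skipped; A skipped; C skipped; B skipped; E skipped.
2 of 7 scheduled.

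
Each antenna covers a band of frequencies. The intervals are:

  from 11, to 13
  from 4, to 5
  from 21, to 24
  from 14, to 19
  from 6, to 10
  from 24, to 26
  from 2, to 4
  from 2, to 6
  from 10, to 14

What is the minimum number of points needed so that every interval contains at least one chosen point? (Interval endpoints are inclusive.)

By right end: [2,4]  [4,5]  [2,6]  [6,10]  [11,13]  [10,14]  [14,19]  [21,24]  [24,26]
[2,4] uncovered → point at 4; [6,10] uncovered → point at 10; [11,13] uncovered → point at 13; [14,19] uncovered → point at 19; [21,24] uncovered → point at 24.
Points: 4, 10, 13, 19, 24 (5 total).

5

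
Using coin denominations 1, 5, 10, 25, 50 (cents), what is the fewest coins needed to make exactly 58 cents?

5

58 − 1×50→8 − 1×5→3 − 3×1→0
Total coins = 1 + 1 + 3 = 5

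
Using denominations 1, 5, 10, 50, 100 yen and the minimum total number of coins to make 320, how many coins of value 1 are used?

320 = 3×100 + 2×10
Count of 1: 0

0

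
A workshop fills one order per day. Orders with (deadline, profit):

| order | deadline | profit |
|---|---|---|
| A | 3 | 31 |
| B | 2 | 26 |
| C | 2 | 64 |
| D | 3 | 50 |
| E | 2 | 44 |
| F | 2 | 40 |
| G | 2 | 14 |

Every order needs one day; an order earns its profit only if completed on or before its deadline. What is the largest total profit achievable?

By profit: C(d2,64), D(d3,50), E(d2,44), F(d2,40), A(d3,31), B(d2,26), G(d2,14)
C→slot 2; D→slot 3; E→slot 1; F skipped; A skipped; B skipped; G skipped.
Profit = 44 + 64 + 50 = 158

158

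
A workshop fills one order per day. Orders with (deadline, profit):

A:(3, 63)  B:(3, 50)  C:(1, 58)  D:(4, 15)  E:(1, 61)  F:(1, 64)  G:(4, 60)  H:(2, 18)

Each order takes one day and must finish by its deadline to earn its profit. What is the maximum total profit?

Take jobs in profit order; each goes to the latest open slot no later than its deadline.
By profit: F(d1,64), A(d3,63), E(d1,61), G(d4,60), C(d1,58), B(d3,50), H(d2,18), D(d4,15)
F→slot 1; A→slot 3; E skipped; G→slot 4; C skipped; B→slot 2; H skipped; D skipped.
Profit = 64 + 50 + 63 + 60 = 237

237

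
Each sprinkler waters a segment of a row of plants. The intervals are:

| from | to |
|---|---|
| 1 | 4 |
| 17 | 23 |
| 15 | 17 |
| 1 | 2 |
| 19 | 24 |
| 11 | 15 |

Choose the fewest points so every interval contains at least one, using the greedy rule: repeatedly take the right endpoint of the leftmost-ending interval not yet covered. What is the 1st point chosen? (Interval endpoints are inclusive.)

Process intervals by earliest right end; each time one isn't hit yet, stab at its right endpoint.
Sorted: [1,2] [1,4] [11,15] [15,17] [17,23] [19,24]
{[1,2],[1,4]} hit by 2; {[11,15],[15,17]} hit by 15; {[17,23],[19,24]} hit by 23.
Points: 2, 15, 23 (3 total).

2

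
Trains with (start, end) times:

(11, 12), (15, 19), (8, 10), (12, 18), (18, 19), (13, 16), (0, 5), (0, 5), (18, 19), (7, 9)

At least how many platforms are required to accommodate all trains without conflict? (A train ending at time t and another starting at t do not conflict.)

Count concurrent intervals with a sweep; the peak is the room count.
Events (time:±→running): 0:+→1 0:+→2 5:-→1 5:-→0 7:+→1 8:+→2 9:-→1 10:-→0 11:+→1 12:-→0 12:+→1 13:+→2 15:+→3 … peak 3.

3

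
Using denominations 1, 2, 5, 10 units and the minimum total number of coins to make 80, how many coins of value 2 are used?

0

Greedy: take as many of the largest coin as possible, then repeat with the remainder.
80 = 8×10
Count of 2: 0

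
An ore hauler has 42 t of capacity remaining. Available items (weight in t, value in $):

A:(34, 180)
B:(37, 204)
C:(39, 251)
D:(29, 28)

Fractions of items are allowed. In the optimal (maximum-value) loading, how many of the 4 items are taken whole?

1

Ratios (sorted): C 6.44, B 5.51, A 5.29, D 0.97
take C (39 @ 251); take 3/37 of B → 16.54. Capacity used 42/42.
1 item(s) taken whole; one partial (take 3/37 of B).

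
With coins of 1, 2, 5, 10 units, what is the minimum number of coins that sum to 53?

53 = 5×10 + 1×2 + 1×1
Total coins = 5 + 1 + 1 = 7

7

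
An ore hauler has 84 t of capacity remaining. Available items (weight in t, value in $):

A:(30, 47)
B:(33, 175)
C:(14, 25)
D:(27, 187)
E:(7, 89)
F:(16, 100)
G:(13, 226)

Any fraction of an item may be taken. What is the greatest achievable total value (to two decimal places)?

Greedy by value/weight ratio, highest first.
Order: G (226/13=17.38) > E (89/7=12.71) > D (187/27=6.93) > F (100/16=6.25) > B (175/33=5.30) > C (25/14=1.79) > A (47/30=1.57)
Fill: take G (13 @ 226) → take E (7 @ 89) → take D (27 @ 187) → take F (16 @ 100) → take 21/33 of B → 111.36; 84/84 used.
Total value = 713.36

713.36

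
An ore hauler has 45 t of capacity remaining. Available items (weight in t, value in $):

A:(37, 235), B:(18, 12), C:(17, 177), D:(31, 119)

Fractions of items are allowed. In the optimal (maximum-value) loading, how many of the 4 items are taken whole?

1

Order: C (177/17=10.41) > A (235/37=6.35) > D (119/31=3.84) > B (12/18=0.67)
Fill: take C (17 @ 177) → take 28/37 of A → 177.84; 45/45 used.
1 item(s) taken whole; one partial (take 28/37 of A).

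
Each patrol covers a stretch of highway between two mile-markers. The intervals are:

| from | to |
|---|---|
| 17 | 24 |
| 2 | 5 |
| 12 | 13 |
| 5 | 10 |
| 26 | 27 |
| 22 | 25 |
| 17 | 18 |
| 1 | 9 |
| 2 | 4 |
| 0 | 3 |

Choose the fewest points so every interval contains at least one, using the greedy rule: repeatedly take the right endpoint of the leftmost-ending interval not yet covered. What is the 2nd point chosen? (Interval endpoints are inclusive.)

Process intervals by earliest right end; each time one isn't hit yet, stab at its right endpoint.
By right end: [0,3]  [2,4]  [2,5]  [1,9]  [5,10]  [12,13]  [17,18]  [17,24]  [22,25]  [26,27]
[0,3] uncovered → point at 3; [5,10] uncovered → point at 10; [12,13] uncovered → point at 13; [17,18] uncovered → point at 18; [22,25] uncovered → point at 25; [26,27] uncovered → point at 27.
Points: 3, 10, 13, 18, 25, 27 (6 total).

10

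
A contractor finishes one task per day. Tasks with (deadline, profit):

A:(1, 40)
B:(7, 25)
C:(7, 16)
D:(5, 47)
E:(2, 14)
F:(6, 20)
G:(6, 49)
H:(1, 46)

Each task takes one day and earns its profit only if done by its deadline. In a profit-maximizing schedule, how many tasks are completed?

Sort by profit descending; place each in the latest free slot ≤ its deadline.
Profit order: G=49 D=47 H=46 A=40 B=25 F=20 C=16 E=14
Assign: G→slot 6, D→slot 5, H→slot 1, A skipped, B→slot 7, F→slot 4, C→slot 3, E→slot 2.
Slots: [1:H] [2:E] [3:C] [4:F] [5:D] [6:G] [7:B]
7 of 8 scheduled.

7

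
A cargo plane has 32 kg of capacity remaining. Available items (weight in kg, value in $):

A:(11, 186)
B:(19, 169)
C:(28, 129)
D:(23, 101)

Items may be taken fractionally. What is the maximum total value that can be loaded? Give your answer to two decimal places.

364.21

Sort by value per unit weight and fill in that order.
Ratios (sorted): A 16.91, B 8.89, C 4.61, D 4.39
take A (11 @ 186); take B (19 @ 169); take 2/28 of C → 9.21. Capacity used 32/32.
Total value = 364.21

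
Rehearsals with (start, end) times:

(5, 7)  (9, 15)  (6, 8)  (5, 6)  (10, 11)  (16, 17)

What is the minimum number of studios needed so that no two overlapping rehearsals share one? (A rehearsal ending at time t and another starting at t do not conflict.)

The answer is the maximum number of intervals overlapping at any instant.
starts: [5, 5, 6, 9, 10, 16]
ends:   [6, 7, 8, 11, 15, 17]
s5→1 s5→2  — peak 2.

2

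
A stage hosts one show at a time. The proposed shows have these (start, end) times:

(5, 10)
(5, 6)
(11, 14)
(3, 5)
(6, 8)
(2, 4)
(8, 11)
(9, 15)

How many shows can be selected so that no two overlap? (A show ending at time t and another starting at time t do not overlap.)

Sorted by end: (2,4)  (3,5)  (5,6)  (6,8)  (5,10)  (8,11)  (11,14)  (9,15)
take (2,4); skip (3,5); take (5,6); take (6,8); take (8,11); take (11,14).
Selected 5 shows.

5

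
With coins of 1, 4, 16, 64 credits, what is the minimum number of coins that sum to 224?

5

Use the largest denomination that fits, subtract, and repeat.
224 = 3×64 + 2×16
Total coins = 3 + 2 = 5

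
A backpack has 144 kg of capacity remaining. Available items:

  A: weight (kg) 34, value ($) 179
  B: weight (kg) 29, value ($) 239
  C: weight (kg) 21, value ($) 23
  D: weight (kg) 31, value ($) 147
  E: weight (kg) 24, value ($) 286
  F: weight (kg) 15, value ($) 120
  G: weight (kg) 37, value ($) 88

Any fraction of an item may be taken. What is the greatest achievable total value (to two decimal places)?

Order: E (286/24=11.92) > B (239/29=8.24) > F (120/15=8.00) > A (179/34=5.26) > D (147/31=4.74) > G (88/37=2.38) > C (23/21=1.10)
Fill: take E (24 @ 286) → take B (29 @ 239) → take F (15 @ 120) → take A (34 @ 179) → take D (31 @ 147) → take 11/37 of G → 26.16; 144/144 used.
Total value = 997.16

997.16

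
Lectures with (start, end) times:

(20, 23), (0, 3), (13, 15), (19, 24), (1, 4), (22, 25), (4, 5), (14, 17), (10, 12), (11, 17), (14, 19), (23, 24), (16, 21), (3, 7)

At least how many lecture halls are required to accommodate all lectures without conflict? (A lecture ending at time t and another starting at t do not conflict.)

The answer is the maximum number of intervals overlapping at any instant.
Events (time:±→running): 0:+→1 1:+→2 3:-→1 3:+→2 4:-→1 4:+→2 5:-→1 7:-→0 10:+→1 11:+→2 12:-→1 13:+→2 14:+→3 14:+→4 … peak 4.

4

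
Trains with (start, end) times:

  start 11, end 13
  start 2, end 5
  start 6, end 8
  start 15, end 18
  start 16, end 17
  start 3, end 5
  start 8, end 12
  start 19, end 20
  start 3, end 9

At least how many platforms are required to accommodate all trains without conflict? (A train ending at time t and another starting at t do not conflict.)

3

The answer is the maximum number of intervals overlapping at any instant.
starts: [2, 3, 3, 6, 8, 11, 15, 16, 19]
ends:   [5, 5, 8, 9, 12, 13, 17, 18, 20]
s2→1 s3→2 s3→3  — peak 3.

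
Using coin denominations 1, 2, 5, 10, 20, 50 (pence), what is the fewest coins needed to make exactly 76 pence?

Use the largest denomination that fits, subtract, and repeat.
76 − 1×50→26 − 1×20→6 − 1×5→1 − 1×1→0
Total coins = 1 + 1 + 1 + 1 = 4

4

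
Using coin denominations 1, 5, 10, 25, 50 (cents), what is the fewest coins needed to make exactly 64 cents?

6

Greedy: take as many of the largest coin as possible, then repeat with the remainder.
64 − 1×50→14 − 1×10→4 − 4×1→0
Total coins = 1 + 1 + 4 = 6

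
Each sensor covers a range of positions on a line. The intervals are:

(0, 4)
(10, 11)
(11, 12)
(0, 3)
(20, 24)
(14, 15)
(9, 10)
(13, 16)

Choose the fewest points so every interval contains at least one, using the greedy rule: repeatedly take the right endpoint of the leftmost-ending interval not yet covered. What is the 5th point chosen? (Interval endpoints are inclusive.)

Sorted: [0,3] [0,4] [9,10] [10,11] [11,12] [14,15] [13,16] [20,24]
{[0,3],[0,4]} hit by 3; {[9,10],[10,11]} hit by 10; {[11,12]} hit by 12; {[14,15],[13,16]} hit by 15; {[20,24]} hit by 24.
Points: 3, 10, 12, 15, 24 (5 total).

24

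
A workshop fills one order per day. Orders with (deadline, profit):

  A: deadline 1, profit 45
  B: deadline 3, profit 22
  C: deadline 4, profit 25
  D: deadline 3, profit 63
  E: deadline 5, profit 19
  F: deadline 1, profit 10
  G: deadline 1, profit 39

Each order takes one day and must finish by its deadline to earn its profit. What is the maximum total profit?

Take jobs in profit order; each goes to the latest open slot no later than its deadline.
By profit: D(d3,63), A(d1,45), G(d1,39), C(d4,25), B(d3,22), E(d5,19), F(d1,10)
D→slot 3; A→slot 1; G skipped; C→slot 4; B→slot 2; E→slot 5; F skipped.
Profit = 45 + 22 + 63 + 25 + 19 = 174

174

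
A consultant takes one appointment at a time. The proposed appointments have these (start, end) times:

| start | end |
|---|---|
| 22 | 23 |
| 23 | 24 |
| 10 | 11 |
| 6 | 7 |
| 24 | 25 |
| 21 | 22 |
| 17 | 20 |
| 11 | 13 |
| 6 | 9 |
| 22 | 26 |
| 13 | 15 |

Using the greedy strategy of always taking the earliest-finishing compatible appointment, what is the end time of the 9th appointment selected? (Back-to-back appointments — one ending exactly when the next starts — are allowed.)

Sort by end time and greedily take each interval whose start is ≥ the last chosen end.
By end time: (6,7), (6,9), (10,11), (11,13), (13,15), (17,20), (21,22), (22,23), (23,24), (24,25), (22,26).
Pick (6,7); next start ≥ 7 → (10,11); next start ≥ 11 → (11,13); next start ≥ 13 → (13,15); next start ≥ 15 → (17,20); next start ≥ 20 → (21,22); next start ≥ 22 → (22,23); next start ≥ 23 → (23,24); next start ≥ 24 → (24,25).
Selected: (6,7) (10,11) (11,13) (13,15) (17,20) (21,22) (22,23) (23,24) (24,25)

25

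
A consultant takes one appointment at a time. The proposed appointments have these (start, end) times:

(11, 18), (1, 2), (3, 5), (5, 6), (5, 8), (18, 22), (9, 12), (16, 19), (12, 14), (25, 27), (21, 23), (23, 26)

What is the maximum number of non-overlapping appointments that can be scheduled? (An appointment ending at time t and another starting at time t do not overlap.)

By end time: (1,2), (3,5), (5,6), (5,8), (9,12), (12,14), (11,18), (16,19), (18,22), (21,23), (23,26), (25,27).
Pick (1,2); next start ≥ 2 → (3,5); next start ≥ 5 → (5,6); next start ≥ 6 → (9,12); next start ≥ 12 → (12,14); next start ≥ 14 → (16,19); next start ≥ 19 → (21,23); next start ≥ 23 → (23,26).
Selected 8 appointments.

8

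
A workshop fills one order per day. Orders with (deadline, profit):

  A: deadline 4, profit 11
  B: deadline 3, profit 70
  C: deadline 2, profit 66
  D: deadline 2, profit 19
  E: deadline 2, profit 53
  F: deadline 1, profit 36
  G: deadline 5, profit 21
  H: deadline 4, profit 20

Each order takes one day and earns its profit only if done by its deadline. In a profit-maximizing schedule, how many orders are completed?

5

Take jobs in profit order; each goes to the latest open slot no later than its deadline.
Profit order: B=70 C=66 E=53 F=36 G=21 H=20 D=19 A=11
Assign: B→slot 3, C→slot 2, E→slot 1, F skipped, G→slot 5, H→slot 4, D skipped, A skipped.
Slots: [1:E] [2:C] [3:B] [4:H] [5:G]
5 of 8 scheduled.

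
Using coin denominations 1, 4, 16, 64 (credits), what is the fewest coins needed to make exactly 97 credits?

4

Greedy: take as many of the largest coin as possible, then repeat with the remainder.
97 − 1×64→33 − 2×16→1 − 1×1→0
Total coins = 1 + 2 + 1 = 4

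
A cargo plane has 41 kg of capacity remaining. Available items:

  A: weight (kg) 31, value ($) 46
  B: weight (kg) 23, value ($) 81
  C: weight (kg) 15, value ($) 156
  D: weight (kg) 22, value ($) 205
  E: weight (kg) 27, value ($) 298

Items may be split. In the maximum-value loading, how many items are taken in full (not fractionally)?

1

Ratios (sorted): E 11.04, C 10.40, D 9.32, B 3.52, A 1.48
take E (27 @ 298); take 14/15 of C → 145.60. Capacity used 41/41.
1 item(s) taken whole; one partial (take 14/15 of C).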